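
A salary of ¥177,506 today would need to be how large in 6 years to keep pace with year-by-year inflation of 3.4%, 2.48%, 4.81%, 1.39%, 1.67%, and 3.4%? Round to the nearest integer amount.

¥210,128

Cumulative price-level factor: 1.034 × 1.0248 × 1.0481 × 1.0139 × 1.0167 × 1.034 ≈ 1.1837796281.
Multiplying ¥177,506 by the price-level factor gives the future nominal sum.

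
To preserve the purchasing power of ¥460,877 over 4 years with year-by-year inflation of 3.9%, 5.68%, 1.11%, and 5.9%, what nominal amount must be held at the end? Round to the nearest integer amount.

¥541,855

Cumulative price-level factor: 1.039 × 1.0568 × 1.0111 × 1.059 ≈ 1.1757051557.
Multiplying ¥460,877 by the price-level factor gives the future nominal sum.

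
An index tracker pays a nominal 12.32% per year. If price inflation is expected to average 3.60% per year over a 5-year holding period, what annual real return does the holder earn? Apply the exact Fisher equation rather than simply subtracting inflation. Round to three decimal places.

8.417%

With constant rates the annual real return is the same each year: (1+12.32%)/(1+3.60%) − 1 = 0.08417.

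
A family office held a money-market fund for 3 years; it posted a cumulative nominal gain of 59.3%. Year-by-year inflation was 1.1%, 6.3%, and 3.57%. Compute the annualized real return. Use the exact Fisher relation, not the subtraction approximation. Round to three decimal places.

12.694%

Cumulative inflation factor: 1.011 × 1.063 × 1.0357 ≈ 1.11306.
Nominal growth factor: 1.59300. Real growth factor = 1.59300 / 1.11306 ≈ 1.43119.
Annualized: 1.43119^(1/3) − 1 ≈ 0.12694.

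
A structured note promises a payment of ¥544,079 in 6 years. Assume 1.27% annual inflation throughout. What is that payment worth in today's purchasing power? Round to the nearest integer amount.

Price-level factor over 6 years: (1 + 1.27%)^6 ≈ 1.0786607099.
Purchasing power today: ¥544,079 divided by that factor.

¥504,402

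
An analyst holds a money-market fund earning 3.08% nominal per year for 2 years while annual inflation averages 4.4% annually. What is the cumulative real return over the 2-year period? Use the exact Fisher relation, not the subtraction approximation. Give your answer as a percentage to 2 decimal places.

-2.51%

The annual real rate is (1+3.08%)/(1+4.4%) − 1 = -1.2644%.
Compounded over 2 years: (1 + -0.012644)^2 − 1 ≈ -0.02513.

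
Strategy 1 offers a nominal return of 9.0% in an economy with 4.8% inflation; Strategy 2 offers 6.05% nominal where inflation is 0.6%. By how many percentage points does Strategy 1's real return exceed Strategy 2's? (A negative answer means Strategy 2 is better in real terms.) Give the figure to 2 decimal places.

Strategy 1 real return: 1.090/1.048 − 1 = 4.008%.
Strategy 2 real return: 1.0605/1.006 − 1 = 5.417%.
Difference: 4.008 − 5.417 = -1.409 pp.

-1.41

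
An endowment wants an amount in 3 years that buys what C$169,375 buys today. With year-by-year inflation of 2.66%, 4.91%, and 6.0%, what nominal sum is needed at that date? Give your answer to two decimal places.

Cumulative price-level factor: 1.0266 × 1.0491 × 1.060 = 1.1416264236.
The nominal amount required is C$169,375 scaled up by that factor.

C$193,362.98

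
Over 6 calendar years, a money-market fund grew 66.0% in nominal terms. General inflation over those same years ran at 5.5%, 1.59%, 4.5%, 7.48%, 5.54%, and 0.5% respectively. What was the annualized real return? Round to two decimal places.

4.47%

Cumulative inflation factor: 1.055 × 1.0159 × 1.045 × 1.0748 × 1.0554 × 1.005 ≈ 1.27682.
Nominal growth factor: 1.66000. Real growth factor = 1.66000 / 1.27682 ≈ 1.30010.
Annualized: 1.30010^(1/6) − 1 ≈ 0.04471.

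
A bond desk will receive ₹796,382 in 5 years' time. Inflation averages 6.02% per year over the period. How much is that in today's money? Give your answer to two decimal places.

₹594,541.86

Price-level factor over 5 years: (1 + 6.02%)^5 ≈ 1.3394885311.
Purchasing power today: ₹796,382 divided by that factor.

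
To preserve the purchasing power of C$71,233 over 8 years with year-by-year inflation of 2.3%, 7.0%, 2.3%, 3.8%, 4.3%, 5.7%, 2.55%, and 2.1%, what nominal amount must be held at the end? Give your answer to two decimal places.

Cumulative price-level factor: 1.023 × 1.070 × 1.023 × 1.038 × 1.043 × 1.057 × 1.0255 × 1.021 ≈ 1.3416928369.
Multiplying C$71,233 by the price-level factor gives the future nominal sum.

C$95,572.81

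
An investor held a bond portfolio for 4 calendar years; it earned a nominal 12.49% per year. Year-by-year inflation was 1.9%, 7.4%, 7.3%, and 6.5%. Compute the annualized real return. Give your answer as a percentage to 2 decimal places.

6.37%

Cumulative inflation factor: 1.019 × 1.074 × 1.073 × 1.065 ≈ 1.25063.
Nominal growth factor: 1.60124. Real growth factor = 1.60124 / 1.25063 ≈ 1.28035.
Annualized: 1.28035^(1/4) − 1 ≈ 0.06373.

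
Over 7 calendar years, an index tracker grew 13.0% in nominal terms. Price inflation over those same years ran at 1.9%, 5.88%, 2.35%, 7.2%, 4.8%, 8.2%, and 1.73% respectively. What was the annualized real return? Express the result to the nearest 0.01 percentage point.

-2.67%

Cumulative inflation factor: 1.019 × 1.0588 × 1.0235 × 1.072 × 1.048 × 1.082 × 1.0173 ≈ 1.36555.
Nominal growth factor: 1.13000. Real growth factor = 1.13000 / 1.36555 ≈ 0.82750.
Annualized: 0.82750^(1/7) − 1 ≈ -0.02669.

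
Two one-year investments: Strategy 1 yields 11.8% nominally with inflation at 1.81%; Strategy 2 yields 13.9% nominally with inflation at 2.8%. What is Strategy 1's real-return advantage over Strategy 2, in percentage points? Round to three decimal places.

Strategy 1 real return: 1.118/1.0181 − 1 = 9.8124%.
Strategy 2 real return: 1.139/1.028 − 1 = 10.7977%.
Difference: 9.8124 − 10.7977 = -0.9853 pp.

-0.985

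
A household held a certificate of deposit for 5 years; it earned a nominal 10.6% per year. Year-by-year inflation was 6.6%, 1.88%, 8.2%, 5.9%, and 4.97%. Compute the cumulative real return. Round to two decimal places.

26.69%

Cumulative inflation factor: 1.066 × 1.0188 × 1.082 × 1.059 × 1.0497 ≈ 1.30627.
Nominal growth factor: 1.65491. Real growth factor = 1.65491 / 1.30627 ≈ 1.26690.
Total real return ≈ 26.6896%.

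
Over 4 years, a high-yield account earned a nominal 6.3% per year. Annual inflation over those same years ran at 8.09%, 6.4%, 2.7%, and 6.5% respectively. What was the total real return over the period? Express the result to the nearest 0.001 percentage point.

1.505%

Cumulative inflation factor: 1.0809 × 1.064 × 1.027 × 1.065 ≈ 1.25790.
Nominal growth factor: 1.27683. Real growth factor = 1.27683 / 1.25790 ≈ 1.01505.
Total real return ≈ 1.5046%.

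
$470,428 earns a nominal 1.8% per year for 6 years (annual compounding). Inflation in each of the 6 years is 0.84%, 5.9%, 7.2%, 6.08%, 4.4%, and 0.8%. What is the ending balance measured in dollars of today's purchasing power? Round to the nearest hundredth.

Nominal value at maturity: $470,428 × (1 + 1.8%)^6 ≈ $523,576.12.
Price-level factor over 6 years: 1.0084 × 1.059 × 1.072 × 1.0608 × 1.044 × 1.008 ≈ 1.2779625414.
Dividing the nominal maturity value by the price-level factor gives the value in today's money.

$409,695.98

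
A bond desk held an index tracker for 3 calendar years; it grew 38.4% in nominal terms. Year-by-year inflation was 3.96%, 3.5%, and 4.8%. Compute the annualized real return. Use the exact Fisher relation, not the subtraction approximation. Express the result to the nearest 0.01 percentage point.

7.07%

Cumulative inflation factor: 1.0396 × 1.035 × 1.048 ≈ 1.12763.
Nominal growth factor: 1.38400. Real growth factor = 1.38400 / 1.12763 ≈ 1.22735.
Annualized: 1.22735^(1/3) − 1 ≈ 0.07067.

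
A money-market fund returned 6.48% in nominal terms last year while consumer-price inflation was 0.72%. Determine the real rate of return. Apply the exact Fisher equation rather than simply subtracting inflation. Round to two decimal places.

Real return via the Fisher equation: (1 + 6.48%)/(1 + 0.72%) − 1 = 1.0648/1.0072 − 1 ≈ 0.05719.

5.72%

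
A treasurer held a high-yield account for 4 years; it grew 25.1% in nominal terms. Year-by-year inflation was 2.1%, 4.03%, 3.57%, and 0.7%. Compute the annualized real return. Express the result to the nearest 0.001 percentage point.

3.087%

Cumulative inflation factor: 1.021 × 1.0403 × 1.0357 × 1.007 ≈ 1.10777.
Nominal growth factor: 1.25100. Real growth factor = 1.25100 / 1.10777 ≈ 1.12930.
Annualized: 1.12930^(1/4) − 1 ≈ 0.03087.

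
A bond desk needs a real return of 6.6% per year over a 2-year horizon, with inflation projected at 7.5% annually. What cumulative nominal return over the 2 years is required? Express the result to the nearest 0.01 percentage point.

Required annual nominal rate: (1+6.6%)(1+7.5%) − 1 = 14.595%.
Cumulative over 2 years: (1 + 0.14595)^2 − 1 ≈ 0.31320.

31.32%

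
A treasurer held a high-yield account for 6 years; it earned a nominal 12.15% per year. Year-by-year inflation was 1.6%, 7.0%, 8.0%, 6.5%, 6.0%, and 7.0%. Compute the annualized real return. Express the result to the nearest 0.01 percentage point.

Cumulative inflation factor: 1.016 × 1.070 × 1.080 × 1.065 × 1.060 × 1.070 ≈ 1.41821.
Nominal growth factor: 1.98974. Real growth factor = 1.98974 / 1.41821 ≈ 1.40299.
Annualized: 1.40299^(1/6) − 1 ≈ 0.05806.

5.81%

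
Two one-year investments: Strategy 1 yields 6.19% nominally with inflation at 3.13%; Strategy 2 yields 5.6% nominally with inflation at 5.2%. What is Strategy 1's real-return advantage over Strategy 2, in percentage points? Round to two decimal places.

2.59

Strategy 1 real return: 1.0619/1.0313 − 1 = 2.967%.
Strategy 2 real return: 1.056/1.052 − 1 = 0.380%.
Difference: 2.967 − 0.380 = 2.587 pp.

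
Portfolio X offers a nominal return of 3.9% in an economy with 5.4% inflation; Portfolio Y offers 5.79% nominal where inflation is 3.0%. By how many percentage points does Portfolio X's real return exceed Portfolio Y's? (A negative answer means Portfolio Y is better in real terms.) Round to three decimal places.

-4.132

Portfolio X real return: 1.039/1.054 − 1 = -1.4231%.
Portfolio Y real return: 1.0579/1.030 − 1 = 2.7087%.
Difference: -1.4231 − 2.7087 = -4.1318 pp.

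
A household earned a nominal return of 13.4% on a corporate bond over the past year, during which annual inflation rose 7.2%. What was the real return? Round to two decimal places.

Real return via the Fisher equation: (1 + 13.4%)/(1 + 7.2%) − 1 = 1.134/1.072 − 1 ≈ 0.05784.

5.78%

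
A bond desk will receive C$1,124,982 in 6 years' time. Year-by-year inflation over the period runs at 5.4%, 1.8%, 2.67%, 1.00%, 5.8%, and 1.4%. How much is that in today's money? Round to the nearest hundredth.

Price-level factor over 6 years: 1.054 × 1.018 × 1.0267 × 1.0100 × 1.058 × 1.014 ≈ 1.1936498488.
Purchasing power today: C$1,124,982 divided by that factor.

C$942,472.37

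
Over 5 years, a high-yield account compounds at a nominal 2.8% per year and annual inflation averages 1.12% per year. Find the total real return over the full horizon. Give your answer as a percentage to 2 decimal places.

8.59%

The annual real rate is (1+2.8%)/(1+1.12%) − 1 = 1.6614%.
Compounded over 5 years: (1 + 0.016614)^5 − 1 ≈ 0.08588.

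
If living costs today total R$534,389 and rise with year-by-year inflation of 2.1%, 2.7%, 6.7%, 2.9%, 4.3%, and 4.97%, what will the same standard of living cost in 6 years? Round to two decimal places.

R$673,570.40

Cumulative price-level factor: 1.021 × 1.027 × 1.067 × 1.029 × 1.043 × 1.0497 ≈ 1.2604496021.
The nominal amount required is R$534,389 scaled up by that factor.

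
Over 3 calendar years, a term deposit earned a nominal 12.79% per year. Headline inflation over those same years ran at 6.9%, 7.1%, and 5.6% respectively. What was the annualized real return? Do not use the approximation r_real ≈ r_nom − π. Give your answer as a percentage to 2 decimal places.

5.88%

Cumulative inflation factor: 1.069 × 1.071 × 1.056 ≈ 1.20901.
Nominal growth factor: 1.43487. Real growth factor = 1.43487 / 1.20901 ≈ 1.18681.
Annualized: 1.18681^(1/3) − 1 ≈ 0.05875.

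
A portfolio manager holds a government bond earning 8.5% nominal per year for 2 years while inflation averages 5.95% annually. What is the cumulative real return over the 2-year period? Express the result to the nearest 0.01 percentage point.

The annual real rate is (1+8.5%)/(1+5.95%) − 1 = 2.4068%.
Compounded over 2 years: (1 + 0.024068)^2 − 1 ≈ 0.04872.

4.87%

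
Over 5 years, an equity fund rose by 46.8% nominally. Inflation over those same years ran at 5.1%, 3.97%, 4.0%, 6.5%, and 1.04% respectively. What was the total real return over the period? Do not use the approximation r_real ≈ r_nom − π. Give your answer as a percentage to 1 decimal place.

Cumulative inflation factor: 1.051 × 1.0397 × 1.040 × 1.065 × 1.0104 ≈ 1.22289.
Nominal growth factor: 1.46800. Real growth factor = 1.46800 / 1.22289 ≈ 1.20044.
Total real return ≈ 20.0436%.

20.0%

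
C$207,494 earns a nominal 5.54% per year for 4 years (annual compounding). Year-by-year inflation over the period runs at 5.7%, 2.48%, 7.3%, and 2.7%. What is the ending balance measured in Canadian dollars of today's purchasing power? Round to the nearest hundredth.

C$215,669.95

Nominal value at maturity: C$207,494 × (1 + 5.54%)^4 ≈ C$257,438.74.
Price-level factor over 4 years: 1.057 × 1.0248 × 1.073 × 1.027 ≈ 1.1936699740.
The maturity value deflated by that factor is the answer in today's purchasing power.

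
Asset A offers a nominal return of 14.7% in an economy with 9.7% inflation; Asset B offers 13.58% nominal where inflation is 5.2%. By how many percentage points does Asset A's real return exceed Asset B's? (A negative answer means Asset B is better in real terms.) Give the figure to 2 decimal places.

-3.41

Asset A real return: 1.147/1.097 − 1 = 4.558%.
Asset B real return: 1.1358/1.052 − 1 = 7.966%.
Difference: 4.558 − 7.966 = -3.408 pp.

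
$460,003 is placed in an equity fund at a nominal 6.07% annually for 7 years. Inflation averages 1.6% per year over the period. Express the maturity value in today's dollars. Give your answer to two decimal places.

$621,802.82

Nominal value at maturity: $460,003 × (1 + 6.07%)^7 ≈ $694,878.13.
Price-level factor over 7 years: (1 + 1.6%)^7 ≈ 1.1175216759.
Dividing the nominal maturity value by the price-level factor gives the value in today's money.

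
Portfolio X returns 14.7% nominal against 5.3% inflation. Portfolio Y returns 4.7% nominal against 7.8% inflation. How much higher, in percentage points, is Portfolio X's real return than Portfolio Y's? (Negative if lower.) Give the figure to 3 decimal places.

Portfolio X real return: 1.147/1.053 − 1 = 8.9269%.
Portfolio Y real return: 1.047/1.078 − 1 = -2.8757%.
Difference: 8.9269 − (-2.8757) = 11.8026 pp.

11.803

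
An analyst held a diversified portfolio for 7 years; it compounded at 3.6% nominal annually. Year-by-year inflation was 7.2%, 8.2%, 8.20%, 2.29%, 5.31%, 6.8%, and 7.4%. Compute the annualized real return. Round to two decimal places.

-2.69%

Cumulative inflation factor: 1.072 × 1.082 × 1.0820 × 1.0229 × 1.0531 × 1.068 × 1.074 ≈ 1.55070.
Nominal growth factor: 1.28091. Real growth factor = 1.28091 / 1.55070 ≈ 0.82602.
Annualized: 0.82602^(1/7) − 1 ≈ -0.02694.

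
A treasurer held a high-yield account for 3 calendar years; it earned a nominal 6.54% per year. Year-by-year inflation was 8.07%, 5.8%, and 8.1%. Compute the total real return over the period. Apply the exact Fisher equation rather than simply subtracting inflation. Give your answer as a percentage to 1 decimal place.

Cumulative inflation factor: 1.0807 × 1.058 × 1.081 ≈ 1.23599.
Nominal growth factor: 1.20931. Real growth factor = 1.20931 / 1.23599 ≈ 0.97841.
Total real return ≈ -2.1588%.

-2.2%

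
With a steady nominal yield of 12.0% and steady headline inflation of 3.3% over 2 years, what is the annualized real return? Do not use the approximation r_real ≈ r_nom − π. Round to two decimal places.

With constant rates the annual real return is the same each year: (1+12.0%)/(1+3.3%) − 1 = 0.08422.

8.42%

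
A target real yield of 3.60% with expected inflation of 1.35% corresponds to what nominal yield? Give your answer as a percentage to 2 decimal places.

By the Fisher equation, 1 + r_nom = (1 + 3.60%)(1 + 1.35%) = 1.0360 × 1.0135 = 1.049986.
So r_nom = 4.9986%.

5.00%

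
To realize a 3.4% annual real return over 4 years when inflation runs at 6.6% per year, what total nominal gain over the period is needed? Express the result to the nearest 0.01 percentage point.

Required annual nominal rate: (1+3.4%)(1+6.6%) − 1 = 10.2244%.
Cumulative over 4 years: (1 + 0.102244)^4 − 1 ≈ 0.47608.

47.61%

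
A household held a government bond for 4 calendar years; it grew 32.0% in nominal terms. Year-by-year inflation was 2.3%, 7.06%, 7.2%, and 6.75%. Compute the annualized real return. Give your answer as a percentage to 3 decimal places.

Cumulative inflation factor: 1.023 × 1.0706 × 1.072 × 1.0675 ≈ 1.25333.
Nominal growth factor: 1.32000. Real growth factor = 1.32000 / 1.25333 ≈ 1.05319.
Annualized: 1.05319^(1/4) − 1 ≈ 0.01304.

1.304%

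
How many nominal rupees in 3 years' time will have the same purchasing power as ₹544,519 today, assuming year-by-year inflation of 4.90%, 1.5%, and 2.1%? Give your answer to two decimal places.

Cumulative price-level factor: 1.0490 × 1.015 × 1.021 = 1.087094435.
Multiplying ₹544,519 by the price-level factor gives the future nominal sum.

₹591,943.57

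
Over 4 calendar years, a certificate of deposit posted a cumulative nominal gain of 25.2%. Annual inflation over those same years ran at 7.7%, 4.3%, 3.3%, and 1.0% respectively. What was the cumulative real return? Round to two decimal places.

Cumulative inflation factor: 1.077 × 1.043 × 1.033 × 1.010 ≈ 1.17198.
Nominal growth factor: 1.25200. Real growth factor = 1.25200 / 1.17198 ≈ 1.06827.
Total real return ≈ 6.8274%.

6.83%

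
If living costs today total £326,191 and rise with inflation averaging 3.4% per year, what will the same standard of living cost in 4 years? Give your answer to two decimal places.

Cumulative price-level factor: (1+3.4%)^4 ≈ 1.1430945523.
The nominal amount required is £326,191 scaled up by that factor.

£372,867.16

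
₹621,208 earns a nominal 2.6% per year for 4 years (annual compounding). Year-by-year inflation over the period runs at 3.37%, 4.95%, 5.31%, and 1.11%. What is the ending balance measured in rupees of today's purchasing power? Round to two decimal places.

Nominal value at maturity: ₹621,208 × (1 + 2.6%)^4 ≈ ₹688,377.21.
Price-level factor over 4 years: 1.0337 × 1.0495 × 1.0531 × 1.0111 ≈ 1.1551561174.
The maturity value deflated by that factor is the answer in today's purchasing power.

₹595,917.04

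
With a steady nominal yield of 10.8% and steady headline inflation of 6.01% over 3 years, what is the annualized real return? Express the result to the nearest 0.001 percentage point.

With constant rates the annual real return is the same each year: (1+10.8%)/(1+6.01%) − 1 = 0.04518.

4.518%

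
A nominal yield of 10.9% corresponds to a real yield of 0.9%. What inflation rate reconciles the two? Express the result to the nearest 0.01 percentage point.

9.91%

From (1+r_nom) = (1+r_real)(1+π), we get 1+π = (1 + 10.9%)/(1 + 0.9%) = 1.109/1.009 ≈ 1.09911.
So π ≈ 9.9108%.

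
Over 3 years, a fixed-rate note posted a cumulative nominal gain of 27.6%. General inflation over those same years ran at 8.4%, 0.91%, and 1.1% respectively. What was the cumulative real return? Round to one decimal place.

15.4%

Cumulative inflation factor: 1.084 × 1.0091 × 1.011 ≈ 1.10590.
Nominal growth factor: 1.27600. Real growth factor = 1.27600 / 1.10590 ≈ 1.15381.
Total real return ≈ 15.3815%.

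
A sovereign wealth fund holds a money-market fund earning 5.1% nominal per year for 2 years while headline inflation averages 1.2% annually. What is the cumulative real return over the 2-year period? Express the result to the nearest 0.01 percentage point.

7.86%

The annual real rate is (1+5.1%)/(1+1.2%) − 1 = 3.8538%.
Compounded over 2 years: (1 + 0.038538)^2 − 1 ≈ 0.07856.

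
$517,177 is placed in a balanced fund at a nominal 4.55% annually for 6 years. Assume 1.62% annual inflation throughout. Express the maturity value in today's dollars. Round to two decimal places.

$613,349.88

Nominal value at maturity: $517,177 × (1 + 4.55%)^6 ≈ $675,434.79.
Price-level factor over 6 years: (1 + 1.62%)^6 ≈ 1.1012226704.
Dividing the nominal maturity value by the price-level factor gives the value in today's money.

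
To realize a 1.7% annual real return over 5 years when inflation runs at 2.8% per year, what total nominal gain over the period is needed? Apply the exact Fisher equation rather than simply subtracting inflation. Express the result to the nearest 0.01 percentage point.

Required annual nominal rate: (1+1.7%)(1+2.8%) − 1 = 4.5476%.
Cumulative over 5 years: (1 + 0.045476)^5 − 1 ≈ 0.24902.

24.90%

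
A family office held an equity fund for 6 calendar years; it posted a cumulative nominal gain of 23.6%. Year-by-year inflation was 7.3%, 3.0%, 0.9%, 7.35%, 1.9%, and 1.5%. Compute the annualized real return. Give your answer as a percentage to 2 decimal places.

-0.03%

Cumulative inflation factor: 1.073 × 1.030 × 1.009 × 1.0735 × 1.019 × 1.015 ≈ 1.23814.
Nominal growth factor: 1.23600. Real growth factor = 1.23600 / 1.23814 ≈ 0.99827.
Annualized: 0.99827^(1/6) − 1 ≈ -0.00029.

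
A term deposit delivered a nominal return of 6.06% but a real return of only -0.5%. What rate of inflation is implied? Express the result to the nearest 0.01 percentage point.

6.59%

From (1+r_nom) = (1+r_real)(1+π), we get 1+π = (1 + 6.06%)/(1 − 0.5%) = 1.0606/0.995 ≈ 1.06593.
So π ≈ 6.5930%.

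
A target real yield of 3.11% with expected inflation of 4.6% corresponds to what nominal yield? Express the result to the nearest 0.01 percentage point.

7.85%

By the Fisher equation, 1 + r_nom = (1 + 3.11%)(1 + 4.6%) = 1.0311 × 1.046 = 1.0785306.
So r_nom = 7.85306%.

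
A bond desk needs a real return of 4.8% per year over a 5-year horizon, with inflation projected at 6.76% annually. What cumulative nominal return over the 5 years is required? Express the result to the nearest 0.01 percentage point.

75.33%

Required annual nominal rate: (1+4.8%)(1+6.76%) − 1 = 11.88448%.
Cumulative over 5 years: (1 + 0.1188448)^5 − 1 ≈ 0.75327.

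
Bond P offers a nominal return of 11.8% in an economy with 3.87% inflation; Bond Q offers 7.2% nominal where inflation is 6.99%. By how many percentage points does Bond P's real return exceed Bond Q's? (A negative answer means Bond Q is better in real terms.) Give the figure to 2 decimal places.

Bond P real return: 1.118/1.0387 − 1 = 7.635%.
Bond Q real return: 1.072/1.0699 − 1 = 0.196%.
Difference: 7.635 − 0.196 = 7.439 pp.

7.44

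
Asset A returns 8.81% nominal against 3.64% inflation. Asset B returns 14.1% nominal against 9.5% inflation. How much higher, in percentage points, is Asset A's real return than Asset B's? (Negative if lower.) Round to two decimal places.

0.79

Asset A real return: 1.0881/1.0364 − 1 = 4.988%.
Asset B real return: 1.141/1.095 − 1 = 4.201%.
Difference: 4.988 − 4.201 = 0.787 pp.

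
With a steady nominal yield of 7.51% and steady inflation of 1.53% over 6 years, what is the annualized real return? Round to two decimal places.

With constant rates the annual real return is the same each year: (1+7.51%)/(1+1.53%) − 1 = 0.05890.

5.89%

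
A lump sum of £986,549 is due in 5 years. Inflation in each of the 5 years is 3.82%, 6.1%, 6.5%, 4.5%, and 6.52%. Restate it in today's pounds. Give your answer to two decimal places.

Price-level factor over 5 years: 1.0382 × 1.061 × 1.065 × 1.045 × 1.0652 ≈ 1.3058505143.
Purchasing power today: £986,549 divided by that factor.

£755,483.87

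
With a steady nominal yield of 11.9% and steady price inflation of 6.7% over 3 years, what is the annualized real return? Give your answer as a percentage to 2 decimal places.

With constant rates the annual real return is the same each year: (1+11.9%)/(1+6.7%) − 1 = 0.04873.

4.87%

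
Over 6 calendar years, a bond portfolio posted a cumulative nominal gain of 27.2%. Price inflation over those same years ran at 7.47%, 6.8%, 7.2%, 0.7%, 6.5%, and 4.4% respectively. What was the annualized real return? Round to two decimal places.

-1.32%

Cumulative inflation factor: 1.0747 × 1.068 × 1.072 × 1.007 × 1.065 × 1.044 ≈ 1.37763.
Nominal growth factor: 1.27200. Real growth factor = 1.27200 / 1.37763 ≈ 0.92332.
Annualized: 0.92332^(1/6) − 1 ≈ -0.01321.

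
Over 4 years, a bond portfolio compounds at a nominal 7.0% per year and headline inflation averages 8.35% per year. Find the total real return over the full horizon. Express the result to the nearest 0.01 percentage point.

The annual real rate is (1+7.0%)/(1+8.35%) − 1 = -1.2460%.
Compounded over 4 years: (1 + -0.012460)^4 − 1 ≈ -0.04891.

-4.89%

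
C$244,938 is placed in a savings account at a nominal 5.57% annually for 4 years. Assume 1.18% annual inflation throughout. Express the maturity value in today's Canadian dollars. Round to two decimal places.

Nominal value at maturity: C$244,938 × (1 + 5.57%)^4 ≈ C$304,241.36.
Price-level factor over 4 years: (1 + 1.18%)^4 ≈ 1.0480420315.
Dividing the nominal maturity value by the price-level factor gives the value in today's money.

C$290,295.00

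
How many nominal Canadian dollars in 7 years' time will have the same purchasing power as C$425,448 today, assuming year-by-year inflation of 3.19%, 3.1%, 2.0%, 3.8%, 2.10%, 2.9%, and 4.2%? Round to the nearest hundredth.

Cumulative price-level factor: 1.0319 × 1.031 × 1.020 × 1.038 × 1.0210 × 1.029 × 1.042 ≈ 1.2331123257.
Multiplying C$425,448 by the price-level factor gives the future nominal sum.

C$524,625.17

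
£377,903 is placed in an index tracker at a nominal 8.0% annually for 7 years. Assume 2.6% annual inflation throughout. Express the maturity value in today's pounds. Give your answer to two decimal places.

£541,146.81

Nominal value at maturity: £377,903 × (1 + 8.0%)^7 ≈ £647,659.33.
Price-level factor over 7 years: (1 + 2.6%)^7 ≈ 1.1968274058.
The maturity value deflated by that factor is the answer in today's purchasing power.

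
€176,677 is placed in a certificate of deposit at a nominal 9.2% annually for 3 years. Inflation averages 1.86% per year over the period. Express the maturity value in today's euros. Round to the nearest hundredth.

Nominal value at maturity: €176,677 × (1 + 9.2%)^3 ≈ €230,063.61.
Price-level factor over 3 years: (1 + 1.86%)^3 ≈ 1.0568443149.
Dividing the nominal maturity value by the price-level factor gives the value in today's money.

€217,689.22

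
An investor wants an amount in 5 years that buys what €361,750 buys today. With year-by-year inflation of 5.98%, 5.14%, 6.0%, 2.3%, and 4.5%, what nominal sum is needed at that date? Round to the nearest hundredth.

€456,770.68

Cumulative price-level factor: 1.0598 × 1.0514 × 1.060 × 1.023 × 1.045 ≈ 1.2626694626.
Multiplying €361,750 by the price-level factor gives the future nominal sum.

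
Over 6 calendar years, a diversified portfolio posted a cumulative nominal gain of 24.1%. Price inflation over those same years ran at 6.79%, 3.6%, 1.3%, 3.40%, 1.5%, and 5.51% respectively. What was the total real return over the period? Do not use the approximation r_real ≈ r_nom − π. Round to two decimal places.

0.00%

Cumulative inflation factor: 1.0679 × 1.036 × 1.013 × 1.0340 × 1.015 × 1.0551 ≈ 1.24102.
Nominal growth factor: 1.24100. Real growth factor = 1.24100 / 1.24102 ≈ 0.99998.
Total real return ≈ -0.0019%.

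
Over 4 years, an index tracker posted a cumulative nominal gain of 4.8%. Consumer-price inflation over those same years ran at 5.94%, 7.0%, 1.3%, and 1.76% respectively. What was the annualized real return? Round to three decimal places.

Cumulative inflation factor: 1.0594 × 1.070 × 1.013 × 1.0176 ≈ 1.16850.
Nominal growth factor: 1.04800. Real growth factor = 1.04800 / 1.16850 ≈ 0.89687.
Annualized: 0.89687^(1/4) − 1 ≈ -0.02684.

-2.684%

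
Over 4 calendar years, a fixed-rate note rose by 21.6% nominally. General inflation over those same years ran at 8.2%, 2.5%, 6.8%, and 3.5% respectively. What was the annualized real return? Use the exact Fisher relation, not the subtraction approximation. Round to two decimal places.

Cumulative inflation factor: 1.082 × 1.025 × 1.068 × 1.035 ≈ 1.22592.
Nominal growth factor: 1.21600. Real growth factor = 1.21600 / 1.22592 ≈ 0.99191.
Annualized: 0.99191^(1/4) − 1 ≈ -0.00203.

-0.20%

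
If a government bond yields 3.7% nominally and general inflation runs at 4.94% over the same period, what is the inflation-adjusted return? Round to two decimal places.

Real return via the Fisher equation: (1 + 3.7%)/(1 + 4.94%) − 1 = 1.037/1.0494 − 1 ≈ -0.01182.

-1.18%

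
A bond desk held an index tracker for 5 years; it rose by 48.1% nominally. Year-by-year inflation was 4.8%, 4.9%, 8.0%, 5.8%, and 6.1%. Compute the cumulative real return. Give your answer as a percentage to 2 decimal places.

Cumulative inflation factor: 1.048 × 1.049 × 1.080 × 1.058 × 1.061 ≈ 1.33279.
Nominal growth factor: 1.48100. Real growth factor = 1.48100 / 1.33279 ≈ 1.11120.
Total real return ≈ 11.1203%.

11.12%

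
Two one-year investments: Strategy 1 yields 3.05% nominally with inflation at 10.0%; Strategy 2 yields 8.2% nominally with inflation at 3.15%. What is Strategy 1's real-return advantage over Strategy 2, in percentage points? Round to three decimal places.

Strategy 1 real return: 1.0305/1.100 − 1 = -6.3182%.
Strategy 2 real return: 1.082/1.0315 − 1 = 4.8958%.
Difference: -6.3182 − 4.8958 = -11.2140 pp.

-11.214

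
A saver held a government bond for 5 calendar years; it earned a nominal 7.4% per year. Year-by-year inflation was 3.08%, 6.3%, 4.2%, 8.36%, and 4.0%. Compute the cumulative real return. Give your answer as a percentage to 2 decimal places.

Cumulative inflation factor: 1.0308 × 1.063 × 1.042 × 1.0836 × 1.040 ≈ 1.28670.
Nominal growth factor: 1.42896. Real growth factor = 1.42896 / 1.28670 ≈ 1.11056.
Total real return ≈ 11.0564%.

11.06%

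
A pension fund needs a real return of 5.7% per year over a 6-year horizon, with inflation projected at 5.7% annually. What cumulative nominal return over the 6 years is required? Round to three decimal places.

94.491%

Required annual nominal rate: (1+5.7%)(1+5.7%) − 1 = 11.7249%.
Cumulative over 6 years: (1 + 0.117249)^6 − 1 ≈ 0.94491.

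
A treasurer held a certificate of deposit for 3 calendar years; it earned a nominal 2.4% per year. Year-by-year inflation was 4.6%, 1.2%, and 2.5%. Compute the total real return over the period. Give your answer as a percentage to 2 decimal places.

-1.04%

Cumulative inflation factor: 1.046 × 1.012 × 1.025 ≈ 1.08502.
Nominal growth factor: 1.07374. Real growth factor = 1.07374 / 1.08502 ≈ 0.98961.
Total real return ≈ -1.0391%.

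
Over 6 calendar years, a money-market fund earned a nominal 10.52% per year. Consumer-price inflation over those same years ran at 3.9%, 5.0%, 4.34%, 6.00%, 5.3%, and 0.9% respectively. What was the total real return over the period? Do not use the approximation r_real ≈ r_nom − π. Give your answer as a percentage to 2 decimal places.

Cumulative inflation factor: 1.039 × 1.050 × 1.0434 × 1.0600 × 1.053 × 1.009 ≈ 1.28198.
Nominal growth factor: 1.82241. Real growth factor = 1.82241 / 1.28198 ≈ 1.42156.
Total real return ≈ 42.1557%.

42.16%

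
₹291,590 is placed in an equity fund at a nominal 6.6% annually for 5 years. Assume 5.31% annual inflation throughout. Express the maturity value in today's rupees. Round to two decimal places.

₹309,892.16

Nominal value at maturity: ₹291,590 × (1 + 6.6%)^5 ≈ ₹401,382.70.
Price-level factor over 5 years: (1 + 5.31%)^5 ≈ 1.2952334861.
The maturity value deflated by that factor is the answer in today's purchasing power.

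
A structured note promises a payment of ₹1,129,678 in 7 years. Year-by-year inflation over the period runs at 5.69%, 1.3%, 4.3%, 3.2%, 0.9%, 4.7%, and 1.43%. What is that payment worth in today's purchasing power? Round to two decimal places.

Price-level factor over 7 years: 1.0569 × 1.013 × 1.043 × 1.032 × 1.009 × 1.047 × 1.0143 ≈ 1.2348426537.
Purchasing power today: ₹1,129,678 divided by that factor.

₹914,835.58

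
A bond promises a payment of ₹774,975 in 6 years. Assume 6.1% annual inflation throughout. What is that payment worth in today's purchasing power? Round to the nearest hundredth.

Price-level factor over 6 years: (1 + 6.1%)^6 ≈ 1.4265674267.
Purchasing power today: ₹774,975 divided by that factor.

₹543,244.56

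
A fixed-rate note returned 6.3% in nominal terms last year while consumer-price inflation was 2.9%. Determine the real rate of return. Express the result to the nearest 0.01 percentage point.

Real return via the Fisher equation: (1 + 6.3%)/(1 + 2.9%) − 1 = 1.063/1.029 − 1 ≈ 0.03304.

3.30%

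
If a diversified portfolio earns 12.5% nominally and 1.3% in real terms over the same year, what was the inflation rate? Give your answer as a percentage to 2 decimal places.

11.06%

From (1+r_nom) = (1+r_real)(1+π), we get 1+π = (1 + 12.5%)/(1 + 1.3%) = 1.125/1.013 ≈ 1.11056.
So π ≈ 11.0563%.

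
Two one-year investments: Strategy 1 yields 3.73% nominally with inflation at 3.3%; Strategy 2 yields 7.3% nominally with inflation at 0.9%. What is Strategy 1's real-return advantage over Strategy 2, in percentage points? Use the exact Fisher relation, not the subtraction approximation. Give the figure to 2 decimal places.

-5.93

Strategy 1 real return: 1.0373/1.033 − 1 = 0.416%.
Strategy 2 real return: 1.073/1.009 − 1 = 6.343%.
Difference: 0.416 − 6.343 = -5.927 pp.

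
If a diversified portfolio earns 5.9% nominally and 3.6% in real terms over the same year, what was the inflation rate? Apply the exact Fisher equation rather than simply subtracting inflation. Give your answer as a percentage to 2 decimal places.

From (1+r_nom) = (1+r_real)(1+π), we get 1+π = (1 + 5.9%)/(1 + 3.6%) = 1.059/1.036 ≈ 1.02220.
So π ≈ 2.2201%.

2.22%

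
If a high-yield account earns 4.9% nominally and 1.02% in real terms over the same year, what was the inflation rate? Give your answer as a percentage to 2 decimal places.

3.84%

From (1+r_nom) = (1+r_real)(1+π), we get 1+π = (1 + 4.9%)/(1 + 1.02%) = 1.049/1.0102 ≈ 1.03841.
So π ≈ 3.8408%.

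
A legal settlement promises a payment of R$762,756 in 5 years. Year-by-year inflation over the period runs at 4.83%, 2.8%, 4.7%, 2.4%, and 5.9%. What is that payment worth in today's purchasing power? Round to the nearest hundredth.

R$623,396.46

Price-level factor over 5 years: 1.0483 × 1.028 × 1.047 × 1.024 × 1.059 ≈ 1.2235488097.
Purchasing power today: R$762,756 divided by that factor.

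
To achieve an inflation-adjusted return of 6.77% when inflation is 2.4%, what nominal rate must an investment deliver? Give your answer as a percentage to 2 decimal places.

By the Fisher equation, 1 + r_nom = (1 + 6.77%)(1 + 2.4%) = 1.0677 × 1.024 = 1.0933248.
So r_nom = 9.33248%.

9.33%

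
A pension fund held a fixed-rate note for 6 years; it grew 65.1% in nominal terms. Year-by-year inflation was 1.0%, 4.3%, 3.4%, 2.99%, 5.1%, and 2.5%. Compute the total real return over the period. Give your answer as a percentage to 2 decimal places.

36.62%

Cumulative inflation factor: 1.010 × 1.043 × 1.034 × 1.0299 × 1.051 × 1.025 ≈ 1.20850.
Nominal growth factor: 1.65100. Real growth factor = 1.65100 / 1.20850 ≈ 1.36615.
Total real return ≈ 36.6153%.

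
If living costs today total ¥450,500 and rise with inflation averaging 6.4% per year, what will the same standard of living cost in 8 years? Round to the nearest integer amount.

Cumulative price-level factor: (1+6.4%)^8 ≈ 1.6426045583.
The nominal amount required is ¥450,500 scaled up by that factor.

¥739,993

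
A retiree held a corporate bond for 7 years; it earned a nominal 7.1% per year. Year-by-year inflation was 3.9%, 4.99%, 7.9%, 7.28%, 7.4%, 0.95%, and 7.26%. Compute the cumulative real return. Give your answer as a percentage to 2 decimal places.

10.07%

Cumulative inflation factor: 1.039 × 1.0499 × 1.079 × 1.0728 × 1.074 × 1.0095 × 1.0726 ≈ 1.46843.
Nominal growth factor: 1.61632. Real growth factor = 1.61632 / 1.46843 ≈ 1.10071.
Total real return ≈ 10.0713%.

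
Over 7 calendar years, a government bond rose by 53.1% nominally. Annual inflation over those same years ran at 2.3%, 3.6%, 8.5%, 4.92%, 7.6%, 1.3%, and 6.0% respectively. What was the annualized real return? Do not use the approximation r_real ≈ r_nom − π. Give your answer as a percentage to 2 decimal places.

Cumulative inflation factor: 1.023 × 1.036 × 1.085 × 1.0492 × 1.076 × 1.013 × 1.060 ≈ 1.39396.
Nominal growth factor: 1.53100. Real growth factor = 1.53100 / 1.39396 ≈ 1.09831.
Annualized: 1.09831^(1/7) − 1 ≈ 0.01349.

1.35%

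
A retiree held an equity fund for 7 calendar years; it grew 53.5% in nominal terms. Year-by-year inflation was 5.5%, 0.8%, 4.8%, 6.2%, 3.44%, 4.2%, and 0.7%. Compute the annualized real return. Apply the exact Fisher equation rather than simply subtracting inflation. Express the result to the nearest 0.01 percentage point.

2.58%

Cumulative inflation factor: 1.055 × 1.008 × 1.048 × 1.062 × 1.0344 × 1.042 × 1.007 ≈ 1.28465.
Nominal growth factor: 1.53500. Real growth factor = 1.53500 / 1.28465 ≈ 1.19488.
Annualized: 1.19488^(1/7) − 1 ≈ 0.02576.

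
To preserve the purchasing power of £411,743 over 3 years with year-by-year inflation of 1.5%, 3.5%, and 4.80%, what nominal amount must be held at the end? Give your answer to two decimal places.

Cumulative price-level factor: 1.015 × 1.035 × 1.0480 = 1.1009502.
Multiplying £411,743 by the price-level factor gives the future nominal sum.

£453,308.54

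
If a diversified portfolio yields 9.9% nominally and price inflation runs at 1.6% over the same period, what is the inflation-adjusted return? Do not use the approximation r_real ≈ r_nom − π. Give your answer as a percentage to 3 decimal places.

Real return via the Fisher equation: (1 + 9.9%)/(1 + 1.6%) − 1 = 1.099/1.016 − 1 ≈ 0.08169.

8.169%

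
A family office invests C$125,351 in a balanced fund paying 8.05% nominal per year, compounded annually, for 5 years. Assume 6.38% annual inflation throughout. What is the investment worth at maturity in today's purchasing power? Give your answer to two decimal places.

C$135,503.88

Nominal value at maturity: C$125,351 × (1 + 8.05%)^5 ≈ C$184,608.49.
Price-level factor over 5 years: (1 + 6.38%)^5 ≈ 1.3623852402.
Dividing the nominal maturity value by the price-level factor gives the value in today's money.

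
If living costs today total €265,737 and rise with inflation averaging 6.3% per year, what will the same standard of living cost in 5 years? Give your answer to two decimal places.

Cumulative price-level factor: (1+6.3%)^5 ≈ 1.3572702272.
Multiplying €265,737 by the price-level factor gives the future nominal sum.

€360,676.92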